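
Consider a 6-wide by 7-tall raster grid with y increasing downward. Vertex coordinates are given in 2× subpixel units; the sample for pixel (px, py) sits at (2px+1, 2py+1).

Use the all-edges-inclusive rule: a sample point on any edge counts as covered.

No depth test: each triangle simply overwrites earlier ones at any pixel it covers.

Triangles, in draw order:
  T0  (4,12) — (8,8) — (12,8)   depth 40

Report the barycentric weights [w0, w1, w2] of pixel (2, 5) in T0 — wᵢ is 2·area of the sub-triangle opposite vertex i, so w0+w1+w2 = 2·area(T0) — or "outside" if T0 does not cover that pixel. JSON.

T0:
  2·area = 16
  edge (4, 12)→(8, 8): d=(4,-4) inclusive
  edge (8, 8)→(12, 8): d=(4,0) inclusive
  edge (12, 8)→(4, 12): d=(-8,4) inclusive
    (5,2)@(11, 5): e=[0,-12,28] → ·  [on edge]
    (4,3)@(9, 7): e=[0,-4,20] → ·  [on edge]
    (3,4)@(7, 9): e=[0,4,12] → █  [on edge]
    (4,4)@(9, 9): e=[8,4,4] → █
    (5,4)@(11, 9): e=[16,4,-4] → ·
    (2,5)@(5, 11): e=[0,12,4] → █  [on edge]
    (3,5)@(7, 11): e=[8,12,-4] → ·
    (4,5)@(9, 11): e=[16,12,-12] → ·
    (1,6)@(3, 13): e=[0,20,-4] → ·  [on edge]
    (2,6)@(5, 13): e=[8,20,-12] → ·
  covered (3 px):
    · · · · · ·
    · · · · · ·
    · · · · · ·
    · · · · · ·
    · · · █ █ ·
    · · █ · · ·
    · · · · · ·

Result: [12,4,0]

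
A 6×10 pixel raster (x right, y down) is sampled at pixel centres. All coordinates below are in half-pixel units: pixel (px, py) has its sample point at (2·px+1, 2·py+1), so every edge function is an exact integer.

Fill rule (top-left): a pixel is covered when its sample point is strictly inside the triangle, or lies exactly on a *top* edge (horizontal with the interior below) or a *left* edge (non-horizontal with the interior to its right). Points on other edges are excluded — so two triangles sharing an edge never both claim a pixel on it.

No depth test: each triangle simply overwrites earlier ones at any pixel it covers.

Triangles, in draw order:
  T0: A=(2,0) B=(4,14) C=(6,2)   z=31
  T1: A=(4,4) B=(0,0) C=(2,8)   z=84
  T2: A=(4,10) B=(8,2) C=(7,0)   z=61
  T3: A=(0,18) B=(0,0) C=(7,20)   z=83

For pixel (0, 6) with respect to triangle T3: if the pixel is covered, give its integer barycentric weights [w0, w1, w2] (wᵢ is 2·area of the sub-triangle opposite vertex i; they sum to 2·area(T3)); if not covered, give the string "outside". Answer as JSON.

T0:
  2·area = 52  (B↔C swapped to make it positive)
  edge (2, 0)→(6, 2): d=(4,2) right/bottom  bias=-1
  edge (6, 2)→(4, 14): d=(-2,12) right/bottom  bias=-1
  edge (4, 14)→(2, 0): d=(-2,-14) top-left  bias=+0
    (1,0)@(3, 1): e=[2,38,12] → X
    (2,0)@(5, 1): e=[-2,14,40] → .
    (1,1)@(3, 3): e=[10,34,8] → X
    (2,1)@(5, 3): e=[6,10,36] → X
    (3,1)@(7, 3): e=[2,-14,64] → .
    (1,2)@(3, 5): e=[18,30,4] → X
    (3,2)@(7, 5): e=[10,-18,60] → .
    (1,3)@(3, 7): e=[26,26,0] → X  [on edge]
    (3,3)@(7, 7): e=[18,-22,56] → .
    (1,4)@(3, 9): e=[34,22,-4] → .
    (2,4)@(5, 9): e=[30,-2,24] → .
  covered (7 px):
    . X . . . .
    . X X . . .
    . X X . . .
    . X X . . .
    . . . . . .
    . . . . . .
    . . . . . .
    . . . . . .
    . . . . . .
    . . . . . .
T1:
  2·area = 24  (B↔C swapped to make it positive)
  edge (4, 4)→(2, 8): d=(-2,4) right/bottom  bias=-1
  edge (2, 8)→(0, 0): d=(-2,-8) top-left  bias=+0
  edge (0, 0)→(4, 4): d=(4,4) right/bottom  bias=-1
    (0,0)@(1, 1): e=[18,6,0] → .  [on edge]
    (0,1)@(1, 3): e=[14,2,8] → X
    (1,1)@(3, 3): e=[6,18,0] → .  [on edge]
    (0,2)@(1, 5): e=[10,-2,16] → .
    (1,2)@(3, 5): e=[2,14,8] → X
    (2,2)@(5, 5): e=[-6,30,0] → .  [on edge]
    (1,3)@(3, 7): e=[-2,10,16] → .
    (3,3)@(7, 7): e=[-18,42,0] → .  [on edge]
    (4,4)@(9, 9): e=[-30,54,0] → .  [on edge]
    (5,5)@(11, 11): e=[-42,66,0] → .  [on edge]
  covered (2 px):
    . . . . . .
    X . . . . .
    . X . . . .
    . . . . . .
    . . . . . .
    . . . . . .
    . . . . . .
    . . . . . .
    . . . . . .
    . . . . . .
T2:
  2·area = 16  (B↔C swapped to make it positive)
  edge (4, 10)→(7, 0): d=(3,-10) top-left  bias=+0
  edge (7, 0)→(8, 2): d=(1,2) right/bottom  bias=-1
  edge (8, 2)→(4, 10): d=(-4,8) right/bottom  bias=-1
    (3,0)@(7, 1): e=[3,1,12] → X
    (4,0)@(9, 1): e=[23,-3,-4] → .
    (3,1)@(7, 3): e=[9,3,4] → X
    (4,1)@(9, 3): e=[29,-1,-12] → .
    (3,2)@(7, 5): e=[15,5,-4] → .
    (2,3)@(5, 7): e=[1,11,4] → X
    (3,3)@(7, 7): e=[21,7,-12] → .
    (2,4)@(5, 9): e=[7,13,-4] → .
  covered (3 px):
    . . . X . .
    . . . X . .
    . . . . . .
    . . X . . .
    . . . . . .
    . . . . . .
    . . . . . .
    . . . . . .
    . . . . . .
    . . . . . .
T3:
  2·area = 126
  edge (0, 18)→(0, 0): d=(0,-18) top-left  bias=+0
  edge (0, 0)→(7, 20): d=(7,20) right/bottom  bias=-1
  edge (7, 20)→(0, 18): d=(-7,-2) top-left  bias=+0
    (0,1)@(1, 3): e=[18,1,107] → X
    (1,1)@(3, 3): e=[54,-39,111] → .
    (0,2)@(1, 5): e=[18,15,93] → X
    (1,2)@(3, 5): e=[54,-25,97] → .
    (0,3)@(1, 7): e=[18,29,79] → X
    (1,3)@(3, 7): e=[54,-11,83] → .
    (0,4)@(1, 9): e=[18,43,65] → X
    (1,4)@(3, 9): e=[54,3,69] → X
    (2,4)@(5, 9): e=[90,-37,73] → .
    (0,5)@(1, 11): e=[18,57,51] → X
    (2,5)@(5, 11): e=[90,-23,59] → .
    (0,6)@(1, 13): e=[18,71,37] → X
  covered (16 px):
    . . . . . .
    X . . . . .
    X . . . . .
    X . . . . .
    X X . . . .
    X X . . . .
    X X . . . .
    X X X . . .
    X X X . . .
    . . X . . .

Answer: [71,37,18]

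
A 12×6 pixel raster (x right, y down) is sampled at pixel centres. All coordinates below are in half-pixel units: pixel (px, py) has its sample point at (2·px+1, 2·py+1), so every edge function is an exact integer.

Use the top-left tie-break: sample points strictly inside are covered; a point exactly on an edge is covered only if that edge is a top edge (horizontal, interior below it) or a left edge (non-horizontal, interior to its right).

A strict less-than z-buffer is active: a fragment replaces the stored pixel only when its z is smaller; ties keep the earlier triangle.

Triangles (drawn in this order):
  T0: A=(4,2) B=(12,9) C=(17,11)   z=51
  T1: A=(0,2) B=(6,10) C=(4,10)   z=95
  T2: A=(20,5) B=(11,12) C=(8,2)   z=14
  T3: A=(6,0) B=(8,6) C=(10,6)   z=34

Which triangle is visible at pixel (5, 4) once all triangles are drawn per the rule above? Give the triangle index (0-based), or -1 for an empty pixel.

T0:
  2·area = 19  (B↔C swapped to make it positive)
  edge (4, 2)→(17, 11): d=(13,9) right/bottom  bias=-1
  edge (17, 11)→(12, 9): d=(-5,-2) top-left  bias=+0
  edge (12, 9)→(4, 2): d=(-8,-7) top-left  bias=+0
    (3,3)@(7, 7): e=[38,0,-19] → ·  [on edge]
    (5,3)@(11, 7): e=[2,8,9] → #
    (6,3)@(13, 7): e=[-16,12,23] → ·
    (5,4)@(11, 9): e=[28,-2,-7] → ·
    (6,4)@(13, 9): e=[10,2,7] → #
    (7,4)@(15, 9): e=[-8,6,21] → ·
    (6,5)@(13, 11): e=[36,-8,-9] → ·
    (8,5)@(17, 11): e=[0,0,19] → ·  [on edge]
  covered (2 px):
    · · · · · · · · · · · ·
    · · · · · · · · · · · ·
    · · · · · · · · · · · ·
    · · · · · # · · · · · ·
    · · · · · · # · · · · ·
    · · · · · · · · · · · ·
T1:
  2·area = 16
  edge (0, 2)→(6, 10): d=(6,8) right/bottom  bias=-1
  edge (6, 10)→(4, 10): d=(-2,0) right/bottom  bias=-1
  edge (4, 10)→(0, 2): d=(-4,-8) top-left  bias=+0
    (1,3)@(3, 7): e=[6,6,4] → #
    (2,3)@(5, 7): e=[-10,6,20] → ·
    (1,4)@(3, 9): e=[18,2,-4] → ·
    (2,4)@(5, 9): e=[2,2,12] → #
    (3,4)@(7, 9): e=[-14,2,28] → ·
    (2,5)@(5, 11): e=[14,-2,4] → ·
  covered (2 px):
    · · · · · · · · · · · ·
    · · · · · · · · · · · ·
    · · · · · · · · · · · ·
    · # · · · · · · · · · ·
    · · # · · · · · · · · ·
    · · · · · · · · · · · ·
T2:
  2·area = 111
  edge (20, 5)→(11, 12): d=(-9,7) right/bottom  bias=-1
  edge (11, 12)→(8, 2): d=(-3,-10) top-left  bias=+0
  edge (8, 2)→(20, 5): d=(12,3) right/bottom  bias=-1
    (4,1)@(9, 3): e=[95,7,9] → #
    (5,1)@(11, 3): e=[81,27,3] → #
    (6,1)@(13, 3): e=[67,47,-3] → ·
    (4,2)@(9, 5): e=[77,1,33] → #
    (6,2)@(13, 5): e=[49,41,21] → #
    (7,2)@(15, 5): e=[35,61,15] → #
    (8,2)@(17, 5): e=[21,81,9] → #
    (9,2)@(19, 5): e=[7,101,3] → #
    (10,2)@(21, 5): e=[-7,121,-3] → ·
    (4,3)@(9, 7): e=[59,-5,57] → ·
    (5,3)@(11, 7): e=[45,15,51] → #
    (9,3)@(19, 7): e=[-11,95,27] → ·
  covered (15 px):
    · · · · · · · · · · · ·
    · · · · # # · · · · · ·
    · · · · # # # # # # · ·
    · · · · · # # # # · · ·
    · · · · · # # · · · · ·
    · · · · · # · · · · · ·
T3:
  2·area = 12  (B↔C swapped to make it positive)
  edge (6, 0)→(10, 6): d=(4,6) right/bottom  bias=-1
  edge (10, 6)→(8, 6): d=(-2,0) right/bottom  bias=-1
  edge (8, 6)→(6, 0): d=(-2,-6) top-left  bias=+0
    (3,1)@(7, 3): e=[6,6,0] → #  [on edge]
    (4,1)@(9, 3): e=[-6,6,12] → ·
    (3,2)@(7, 5): e=[14,2,-4] → ·
    (4,2)@(9, 5): e=[2,2,8] → #
    (5,2)@(11, 5): e=[-10,2,20] → ·
    (4,3)@(9, 7): e=[10,-2,4] → ·
    (4,4)@(9, 9): e=[18,-6,0] → ·  [on edge]
  covered (2 px):
    · · · · · · · · · · · ·
    · · · # · · · · · · · ·
    · · · · # · · · · · · ·
    · · · · · · · · · · · ·
    · · · · · · · · · · · ·
    · · · · · · · · · · · ·

Z-buffer (winner per pixel, '.' = empty):
  . . . . . . . . . . . .
  . . . 3 2 2 . . . . . .
  . . . . 2 2 2 2 2 2 . .
  . 1 . . . 2 2 2 2 . . .
  . . 1 . . 2 2 . . . . .
  . . . . . 2 . . . . . .

Final: 2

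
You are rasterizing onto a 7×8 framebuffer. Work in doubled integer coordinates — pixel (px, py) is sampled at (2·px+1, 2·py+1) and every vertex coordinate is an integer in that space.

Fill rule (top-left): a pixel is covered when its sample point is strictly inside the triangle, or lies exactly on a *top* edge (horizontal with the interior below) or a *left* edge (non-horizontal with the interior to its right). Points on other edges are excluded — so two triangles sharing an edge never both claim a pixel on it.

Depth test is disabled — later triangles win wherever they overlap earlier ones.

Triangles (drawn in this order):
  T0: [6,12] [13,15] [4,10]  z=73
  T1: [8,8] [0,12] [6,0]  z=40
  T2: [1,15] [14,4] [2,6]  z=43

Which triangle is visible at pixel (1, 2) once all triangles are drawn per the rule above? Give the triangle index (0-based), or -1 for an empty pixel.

T0:
  2·area = 8  (B↔C swapped to make it positive)
  edge (6, 12)→(4, 10): d=(-2,-2) top-left  bias=+0
  edge (4, 10)→(13, 15): d=(9,5) right/bottom  bias=-1
  edge (13, 15)→(6, 12): d=(-7,-3) top-left  bias=+0
    (0,3)@(1, 7): e=[0,-12,20] → ·  [on edge]
    (1,4)@(3, 9): e=[0,-4,12] → ·  [on edge]
    (2,5)@(5, 11): e=[0,4,4] → █  [on edge]
    (3,5)@(7, 11): e=[4,-6,10] → ·
    (2,6)@(5, 13): e=[-4,22,-10] → ·
    (3,6)@(7, 13): e=[0,12,-4] → ·  [on edge]
    (4,6)@(9, 13): e=[4,2,2] → █
    (5,6)@(11, 13): e=[8,-8,8] → ·
    (4,7)@(9, 15): e=[0,20,-12] → ·  [on edge]
    (6,7)@(13, 15): e=[8,0,0] → ·  [on edge]
  covered (2 px):
    · · · · · · ·
    · · · · · · ·
    · · · · · · ·
    · · · · · · ·
    · · · · · · ·
    · · █ · · · ·
    · · · · █ · ·
    · · · · · · ·
T1:
  2·area = 72
  edge (8, 8)→(0, 12): d=(-8,4) right/bottom  bias=-1
  edge (0, 12)→(6, 0): d=(6,-12) top-left  bias=+0
  edge (6, 0)→(8, 8): d=(2,8) right/bottom  bias=-1
    (2,1)@(5, 3): e=[52,6,14] → █
    (3,1)@(7, 3): e=[44,30,-2] → ·
    (2,2)@(5, 5): e=[36,18,18] → █
    (3,2)@(7, 5): e=[28,42,2] → █
    (4,2)@(9, 5): e=[20,66,-14] → ·
    (1,3)@(3, 7): e=[28,6,38] → █
    (4,3)@(9, 7): e=[4,78,-10] → ·
    (1,4)@(3, 9): e=[12,18,42] → █
    (3,4)@(7, 9): e=[-4,66,10] → ·
    (0,5)@(1, 11): e=[4,6,62] → █
    (1,5)@(3, 11): e=[-4,30,46] → ·
    (2,5)@(5, 11): e=[-12,54,30] → ·
  covered (9 px):
    · · · · · · ·
    · · █ · · · ·
    · · █ █ · · ·
    · █ █ █ · · ·
    · █ █ · · · ·
    █ · · · · · ·
    · · · · · · ·
    · · · · · · ·
T2:
  2·area = 106  (B↔C swapped to make it positive)
  edge (1, 15)→(2, 6): d=(1,-9) top-left  bias=+0
  edge (2, 6)→(14, 4): d=(12,-2) top-left  bias=+0
  edge (14, 4)→(1, 15): d=(-13,11) right/bottom  bias=-1
    (4,2)@(9, 5): e=[62,2,42] → █
    (5,2)@(11, 5): e=[80,6,20] → █
    (6,2)@(13, 5): e=[98,10,-2] → ·
    (1,3)@(3, 7): e=[10,14,82] → █
    (2,3)@(5, 7): e=[28,18,60] → █
    (3,3)@(7, 7): e=[46,22,38] → █
    (5,3)@(11, 7): e=[82,30,-6] → ·
    (1,4)@(3, 9): e=[12,38,56] → █
    (4,4)@(9, 9): e=[66,50,-10] → ·
    (1,5)@(3, 11): e=[14,62,30] → █
    (3,5)@(7, 11): e=[50,70,-14] → ·
    (1,6)@(3, 13): e=[16,86,4] → █
    (0,7)@(1, 15): e=[0,106,0] → ·  [on edge]
  covered (12 px):
    · · · · · · ·
    · · · · · · ·
    · · · · █ █ ·
    · █ █ █ █ · ·
    · █ █ █ · · ·
    · █ █ · · · ·
    · █ · · · · ·
    · · · · · · ·

Z-buffer (winner per pixel, '.' = empty):
  . . . . . . .
  . . 1 . . . .
  . . 1 1 2 2 .
  . 2 2 2 2 . .
  . 2 2 2 . . .
  1 2 2 . . . .
  . 2 . . 0 . .
  . . . . . . .

Result: -1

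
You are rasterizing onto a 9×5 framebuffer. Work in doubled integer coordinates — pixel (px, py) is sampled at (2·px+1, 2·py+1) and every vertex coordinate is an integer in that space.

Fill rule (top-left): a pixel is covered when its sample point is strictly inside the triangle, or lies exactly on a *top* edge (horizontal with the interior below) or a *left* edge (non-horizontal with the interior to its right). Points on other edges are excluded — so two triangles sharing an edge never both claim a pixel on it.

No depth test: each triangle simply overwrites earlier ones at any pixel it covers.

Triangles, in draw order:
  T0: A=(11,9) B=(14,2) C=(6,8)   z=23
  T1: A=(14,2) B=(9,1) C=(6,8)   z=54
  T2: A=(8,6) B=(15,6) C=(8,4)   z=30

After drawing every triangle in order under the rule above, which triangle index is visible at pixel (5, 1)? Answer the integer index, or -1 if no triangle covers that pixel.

T0:
  2·area = 38  (B↔C swapped to make it positive)
  edge (11, 9)→(6, 8): d=(-5,-1) top-left  bias=+0
  edge (6, 8)→(14, 2): d=(8,-6) top-left  bias=+0
  edge (14, 2)→(11, 9): d=(-3,7) right/bottom  bias=-1
    (6,1)@(13, 3): e=[32,2,4] → █
    (7,1)@(15, 3): e=[34,14,-10] → ·
    (5,2)@(11, 5): e=[20,6,12] → █
    (6,2)@(13, 5): e=[22,18,-2] → ·
    (0,3)@(1, 7): e=[0,-38,76] → ·  [on edge]
    (4,3)@(9, 7): e=[8,10,20] → █
    (6,3)@(13, 7): e=[12,34,-8] → ·
    (4,4)@(9, 9): e=[-2,26,14] → ·
    (5,4)@(11, 9): e=[0,38,0] → ·  [on edge]
  covered (4 px):
    · · · · · · · · ·
    · · · · · · █ · ·
    · · · · · █ · · ·
    · · · · █ █ · · ·
    · · · · · · · · ·
T1:
  2·area = 38  (B↔C swapped to make it positive)
  edge (14, 2)→(6, 8): d=(-8,6) right/bottom  bias=-1
  edge (6, 8)→(9, 1): d=(3,-7) top-left  bias=+0
  edge (9, 1)→(14, 2): d=(5,1) right/bottom  bias=-1
    (4,0)@(9, 1): e=[38,0,0] → ·  [on edge]
    (4,1)@(9, 3): e=[22,6,10] → █
    (5,1)@(11, 3): e=[10,20,8] → █
    (6,1)@(13, 3): e=[-2,34,6] → ·
    (4,2)@(9, 5): e=[6,12,20] → █
    (5,2)@(11, 5): e=[-6,26,18] → ·
    (3,3)@(7, 7): e=[2,4,32] → █
    (4,3)@(9, 7): e=[-10,18,30] → ·
    (3,4)@(7, 9): e=[-14,10,42] → ·
  covered (4 px):
    · · · · · · · · ·
    · · · · █ █ · · ·
    · · · · █ · · · ·
    · · · █ · · · · ·
    · · · · · · · · ·
T2:
  2·area = 14  (B↔C swapped to make it positive)
  edge (8, 6)→(8, 4): d=(0,-2) top-left  bias=+0
  edge (8, 4)→(15, 6): d=(7,2) right/bottom  bias=-1
  edge (15, 6)→(8, 6): d=(-7,0) right/bottom  bias=-1
    (4,2)@(9, 5): e=[2,5,7] → █
    (5,2)@(11, 5): e=[6,1,7] → █
    (6,2)@(13, 5): e=[10,-3,7] → ·
    (4,3)@(9, 7): e=[2,19,-7] → ·
    (5,3)@(11, 7): e=[6,15,-7] → ·
  covered (2 px):
    · · · · · · · · ·
    · · · · · · · · ·
    · · · · █ █ · · ·
    · · · · · · · · ·
    · · · · · · · · ·

Z-buffer (winner per pixel, '.' = empty):
  . . . . . . . . .
  . . . . 1 1 0 . .
  . . . . 2 2 . . .
  . . . 1 0 0 . . .
  . . . . . . . . .

Result: 1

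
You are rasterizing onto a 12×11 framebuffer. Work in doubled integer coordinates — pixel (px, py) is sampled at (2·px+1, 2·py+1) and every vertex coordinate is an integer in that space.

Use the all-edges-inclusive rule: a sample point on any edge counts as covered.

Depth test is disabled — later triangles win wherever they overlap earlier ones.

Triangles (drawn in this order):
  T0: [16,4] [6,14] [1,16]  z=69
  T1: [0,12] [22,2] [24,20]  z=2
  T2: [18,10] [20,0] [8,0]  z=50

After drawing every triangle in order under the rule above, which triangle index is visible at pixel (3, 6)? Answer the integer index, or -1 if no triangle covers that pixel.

T0:
  2·area = 30
  edge (16, 4)→(6, 14): d=(-10,10) inclusive
  edge (6, 14)→(1, 16): d=(-5,2) inclusive
  edge (1, 16)→(16, 4): d=(15,-12) inclusive
    (9,0)@(19, 1): e=[0,39,-9] → ·  [on edge]
    (8,1)@(17, 3): e=[0,33,-3] → ·  [on edge]
    (7,2)@(15, 5): e=[0,27,3] → █  [on edge]
    (8,2)@(17, 5): e=[-20,23,27] → ·
    (6,3)@(13, 7): e=[0,21,9] → █  [on edge]
    (7,3)@(15, 7): e=[-20,17,33] → ·
    (5,4)@(11, 9): e=[0,15,15] → █  [on edge]
    (6,4)@(13, 9): e=[-20,11,39] → ·
    (4,5)@(9, 11): e=[0,9,21] → █  [on edge]
    (5,5)@(11, 11): e=[-20,5,45] → ·
    (2,6)@(5, 13): e=[20,7,3] → █
    (3,6)@(7, 13): e=[0,3,27] → █  [on edge]
    (2,7)@(5, 15): e=[0,-3,33] → ·  [on edge]
    (1,8)@(3, 17): e=[0,-9,39] → ·  [on edge]
    (0,9)@(1, 19): e=[0,-15,45] → ·  [on edge]
  covered (7 px):
    · · · · · · · · · · · ·
    · · · · · · · · · · · ·
    · · · · · · · █ · · · ·
    · · · · · · █ · · · · ·
    · · · · · █ · · · · · ·
    · · · · █ · · · · · · ·
    · · █ █ · · · · · · · ·
    · █ · · · · · · · · · ·
    · · · · · · · · · · · ·
    · · · · · · · · · · · ·
    · · · · · · · · · · · ·
T1:
  2·area = 416
  edge (0, 12)→(22, 2): d=(22,-10) inclusive
  edge (22, 2)→(24, 20): d=(2,18) inclusive
  edge (24, 20)→(0, 12): d=(-24,-8) inclusive
    (10,1)@(21, 3): e=[12,20,384] → █
    (11,1)@(23, 3): e=[32,-16,400] → ·
    (8,2)@(17, 5): e=[16,96,304] → █
    (9,2)@(19, 5): e=[36,60,320] → █
    (11,2)@(23, 5): e=[76,-12,352] → ·
    (5,3)@(11, 7): e=[0,208,208] → █  [on edge]
    (6,3)@(13, 7): e=[20,172,224] → █
    (7,3)@(15, 7): e=[40,136,240] → █
    (11,3)@(23, 7): e=[120,-8,304] → ·
    (3,4)@(7, 9): e=[4,284,128] → █
    (4,4)@(9, 9): e=[24,248,144] → █
    (11,4)@(23, 9): e=[164,-4,256] → ·
    (11,5)@(23, 11): e=[208,0,208] → █  [on edge]
    (1,6)@(3, 13): e=[52,364,0] → █  [on edge]
    (4,7)@(9, 15): e=[156,260,0] → █  [on edge]
    (7,8)@(15, 17): e=[260,156,0] → █  [on edge]
    (10,9)@(21, 19): e=[364,52,0] → █  [on edge]
  covered (55 px):
    · · · · · · · · · · · ·
    · · · · · · · · · · █ ·
    · · · · · · · · █ █ █ ·
    · · · · · █ █ █ █ █ █ ·
    · · · █ █ █ █ █ █ █ █ ·
    · █ █ █ █ █ █ █ █ █ █ █
    · █ █ █ █ █ █ █ █ █ █ █
    · · · · █ █ █ █ █ █ █ █
    · · · · · · · █ █ █ █ █
    · · · · · · · · · · █ █
    · · · · · · · · · · · ·
T2:
  2·area = 120  (B↔C swapped to make it positive)
  edge (18, 10)→(8, 0): d=(-10,-10) inclusive
  edge (8, 0)→(20, 0): d=(12,0) inclusive
  edge (20, 0)→(18, 10): d=(-2,10) inclusive
    (4,0)@(9, 1): e=[0,12,108] → █  [on edge]
    (5,0)@(11, 1): e=[20,12,88] → █
    (6,0)@(13, 1): e=[40,12,68] → █
    (7,0)@(15, 1): e=[60,12,48] → █
    (8,0)@(17, 1): e=[80,12,28] → █
    (9,0)@(19, 1): e=[100,12,8] → █
    (10,0)@(21, 1): e=[120,12,-12] → ·
    (4,1)@(9, 3): e=[-20,36,104] → ·
    (5,1)@(11, 3): e=[0,36,84] → █  [on edge]
    (10,1)@(21, 3): e=[100,36,-16] → ·
    (5,2)@(11, 5): e=[-20,60,80] → ·
    (6,2)@(13, 5): e=[0,60,60] → █  [on edge]
    (9,2)@(19, 5): e=[60,60,0] → █  [on edge]
    (7,3)@(15, 7): e=[0,84,36] → █  [on edge]
    (8,4)@(17, 9): e=[0,108,12] → █  [on edge]
    (9,5)@(19, 11): e=[0,132,-12] → ·  [on edge]
    (10,6)@(21, 13): e=[0,156,-36] → ·  [on edge]
    (8,7)@(17, 15): e=[-60,180,0] → ·  [on edge]
    (11,7)@(23, 15): e=[0,180,-60] → ·  [on edge]
  covered (18 px):
    · · · · █ █ █ █ █ █ · ·
    · · · · · █ █ █ █ █ · ·
    · · · · · · █ █ █ █ · ·
    · · · · · · · █ █ · · ·
    · · · · · · · · █ · · ·
    · · · · · · · · · · · ·
    · · · · · · · · · · · ·
    · · · · · · · · · · · ·
    · · · · · · · · · · · ·
    · · · · · · · · · · · ·
    · · · · · · · · · · · ·

Z-buffer (winner per pixel, '.' = empty):
  . . . . 2 2 2 2 2 2 . .
  . . . . . 2 2 2 2 2 1 .
  . . . . . . 2 2 2 2 1 .
  . . . . . 1 1 2 2 1 1 .
  . . . 1 1 1 1 1 2 1 1 .
  . 1 1 1 1 1 1 1 1 1 1 1
  . 1 1 1 1 1 1 1 1 1 1 1
  . 0 . . 1 1 1 1 1 1 1 1
  . . . . . . . 1 1 1 1 1
  . . . . . . . . . . 1 1
  . . . . . . . . . . . .

Answer: 1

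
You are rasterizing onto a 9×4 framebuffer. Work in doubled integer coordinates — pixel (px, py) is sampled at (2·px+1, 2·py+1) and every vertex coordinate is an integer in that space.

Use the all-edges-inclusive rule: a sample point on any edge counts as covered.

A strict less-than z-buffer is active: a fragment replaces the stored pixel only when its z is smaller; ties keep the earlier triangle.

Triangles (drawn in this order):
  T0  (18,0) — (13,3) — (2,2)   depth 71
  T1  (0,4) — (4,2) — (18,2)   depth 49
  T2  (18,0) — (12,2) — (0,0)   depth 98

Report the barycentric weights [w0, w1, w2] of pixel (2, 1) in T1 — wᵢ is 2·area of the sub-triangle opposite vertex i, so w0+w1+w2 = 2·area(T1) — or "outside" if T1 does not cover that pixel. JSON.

T0:
  2·area = 38
  edge (18, 0)→(13, 3): d=(-5,3) inclusive
  edge (13, 3)→(2, 2): d=(-11,-1) inclusive
  edge (2, 2)→(18, 0): d=(16,-2) inclusive
    (5,0)@(11, 1): e=[16,20,2] → █
    (6,0)@(13, 1): e=[10,22,6] → █
    (7,0)@(15, 1): e=[4,24,10] → █
    (8,0)@(17, 1): e=[-2,26,14] → ·
    (5,1)@(11, 3): e=[6,-2,34] → ·
    (6,1)@(13, 3): e=[0,0,38] → █  [on edge]
    (7,1)@(15, 3): e=[-6,2,42] → ·
    (6,2)@(13, 5): e=[-10,-22,70] → ·
  covered (4 px):
    · · · · · █ █ █ ·
    · · · · · · █ · ·
    · · · · · · · · ·
    · · · · · · · · ·
T1:
  2·area = 28
  edge (0, 4)→(4, 2): d=(4,-2) inclusive
  edge (4, 2)→(18, 2): d=(14,0) inclusive
  edge (18, 2)→(0, 4): d=(-18,2) inclusive
    (1,1)@(3, 3): e=[2,14,12] → █
    (2,1)@(5, 3): e=[6,14,8] → █
    (3,1)@(7, 3): e=[10,14,4] → █
    (4,1)@(9, 3): e=[14,14,0] → █  [on edge]
    (5,1)@(11, 3): e=[18,14,-4] → ·
    (1,2)@(3, 5): e=[10,42,-24] → ·
    (2,2)@(5, 5): e=[14,42,-28] → ·
    (3,2)@(7, 5): e=[18,42,-32] → ·
    (4,2)@(9, 5): e=[22,42,-36] → ·
  covered (4 px):
    · · · · · · · · ·
    · █ █ █ █ · · · ·
    · · · · · · · · ·
    · · · · · · · · ·
T2:
  2·area = 36
  edge (18, 0)→(12, 2): d=(-6,2) inclusive
  edge (12, 2)→(0, 0): d=(-12,-2) inclusive
  edge (0, 0)→(18, 0): d=(18,0) inclusive
    (3,0)@(7, 1): e=[16,2,18] → █
    (4,0)@(9, 1): e=[12,6,18] → █
    (5,0)@(11, 1): e=[8,10,18] → █
    (6,0)@(13, 1): e=[4,14,18] → █
    (7,0)@(15, 1): e=[0,18,18] → █  [on edge]
    (8,0)@(17, 1): e=[-4,22,18] → ·
    (3,1)@(7, 3): e=[4,-22,54] → ·
    (4,1)@(9, 3): e=[0,-18,54] → ·  [on edge]
    (5,1)@(11, 3): e=[-4,-14,54] → ·
    (6,1)@(13, 3): e=[-8,-10,54] → ·
    (7,1)@(15, 3): e=[-12,-6,54] → ·
    (1,2)@(3, 5): e=[0,-54,90] → ·  [on edge]
  covered (5 px):
    · · · █ █ █ █ █ ·
    · · · · · · · · ·
    · · · · · · · · ·
    · · · · · · · · ·

Result: [14,8,6]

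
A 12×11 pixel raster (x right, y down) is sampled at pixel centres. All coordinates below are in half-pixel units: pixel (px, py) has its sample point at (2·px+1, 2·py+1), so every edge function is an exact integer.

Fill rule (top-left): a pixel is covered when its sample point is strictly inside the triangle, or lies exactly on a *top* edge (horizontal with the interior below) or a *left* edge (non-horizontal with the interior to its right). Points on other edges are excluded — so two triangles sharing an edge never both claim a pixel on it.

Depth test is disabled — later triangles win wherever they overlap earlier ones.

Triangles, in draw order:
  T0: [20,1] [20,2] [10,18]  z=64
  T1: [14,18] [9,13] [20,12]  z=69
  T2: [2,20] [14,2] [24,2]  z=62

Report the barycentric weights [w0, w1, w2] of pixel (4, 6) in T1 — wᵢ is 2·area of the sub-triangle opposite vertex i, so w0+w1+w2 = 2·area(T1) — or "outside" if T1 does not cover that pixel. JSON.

T0:
  2·area = 10
  edge (20, 1)→(20, 2): d=(0,1) right/bottom  bias=-1
  edge (20, 2)→(10, 18): d=(-10,16) right/bottom  bias=-1
  edge (10, 18)→(20, 1): d=(10,-17) top-left  bias=+0
    (9,1)@(19, 3): e=[1,6,3] → #
    (10,1)@(21, 3): e=[-1,-26,37] → ·
    (9,2)@(19, 5): e=[1,-14,23] → ·
    (6,6)@(13, 13): e=[7,2,1] → #
    (7,6)@(15, 13): e=[5,-30,35] → ·
    (6,7)@(13, 15): e=[7,-18,21] → ·
  covered (2 px):
    · · · · · · · · · · · ·
    · · · · · · · · · # · ·
    · · · · · · · · · · · ·
    · · · · · · · · · · · ·
    · · · · · · · · · · · ·
    · · · · · · · · · · · ·
    · · · · · · # · · · · ·
    · · · · · · · · · · · ·
    · · · · · · · · · · · ·
    · · · · · · · · · · · ·
    · · · · · · · · · · · ·
T1:
  2·area = 60
  edge (14, 18)→(9, 13): d=(-5,-5) top-left  bias=+0
  edge (9, 13)→(20, 12): d=(11,-1) top-left  bias=+0
  edge (20, 12)→(14, 18): d=(-6,6) right/bottom  bias=-1
    (0,2)@(1, 5): e=[0,-96,156] → ·  [on edge]
    (1,3)@(3, 7): e=[0,-72,132] → ·  [on edge]
    (2,4)@(5, 9): e=[0,-48,108] → ·  [on edge]
    (11,4)@(23, 9): e=[90,-30,0] → ·  [on edge]
    (3,5)@(7, 11): e=[0,-24,84] → ·  [on edge]
    (10,5)@(21, 11): e=[70,-10,0] → ·  [on edge]
    (4,6)@(9, 13): e=[0,0,60] → #  [on edge]
    (5,6)@(11, 13): e=[10,2,48] → #
    (6,6)@(13, 13): e=[20,4,36] → #
    (7,6)@(15, 13): e=[30,6,24] → #
    (8,6)@(17, 13): e=[40,8,12] → #
    (9,6)@(19, 13): e=[50,10,0] → ·  [on edge]
    (5,7)@(11, 15): e=[0,24,36] → #  [on edge]
    (8,7)@(17, 15): e=[30,30,0] → ·  [on edge]
    (6,8)@(13, 17): e=[0,48,12] → #  [on edge]
    (7,8)@(15, 17): e=[10,50,0] → ·  [on edge]
    (6,9)@(13, 19): e=[-10,70,0] → ·  [on edge]
    (7,9)@(15, 19): e=[0,72,-12] → ·  [on edge]
    (5,10)@(11, 21): e=[-30,90,0] → ·  [on edge]
    (8,10)@(17, 21): e=[0,96,-36] → ·  [on edge]
  covered (9 px):
    · · · · · · · · · · · ·
    · · · · · · · · · · · ·
    · · · · · · · · · · · ·
    · · · · · · · · · · · ·
    · · · · · · · · · · · ·
    · · · · · · · · · · · ·
    · · · · # # # # # · · ·
    · · · · · # # # · · · ·
    · · · · · · # · · · · ·
    · · · · · · · · · · · ·
    · · · · · · · · · · · ·
T2:
  2·area = 180
  edge (2, 20)→(14, 2): d=(12,-18) top-left  bias=+0
  edge (14, 2)→(24, 2): d=(10,0) top-left  bias=+0
  edge (24, 2)→(2, 20): d=(-22,18) right/bottom  bias=-1
    (7,1)@(15, 3): e=[30,10,140] → #
    (8,1)@(17, 3): e=[66,10,104] → #
    (9,1)@(19, 3): e=[102,10,68] → #
    (10,1)@(21, 3): e=[138,10,32] → #
    (11,1)@(23, 3): e=[174,10,-4] → ·
    (6,2)@(13, 5): e=[18,30,132] → #
    (10,2)@(21, 5): e=[162,30,-12] → ·
    (5,3)@(11, 7): e=[6,50,124] → #
    (9,3)@(19, 7): e=[150,50,-20] → ·
    (5,4)@(11, 9): e=[30,70,80] → #
    (8,4)@(17, 9): e=[138,70,-28] → ·
    (4,5)@(9, 11): e=[18,90,72] → #
    (6,5)@(13, 11): e=[90,90,0] → ·  [on edge]
  covered (22 px):
    · · · · · · · · · · · ·
    · · · · · · · # # # # ·
    · · · · · · # # # # · ·
    · · · · · # # # # · · ·
    · · · · · # # # · · · ·
    · · · · # # · · · · · ·
    · · · # # · · · · · · ·
    · · · # · · · · · · · ·
    · · # · · · · · · · · ·
    · # · · · · · · · · · ·
    · · · · · · · · · · · ·

Final: [0,60,0]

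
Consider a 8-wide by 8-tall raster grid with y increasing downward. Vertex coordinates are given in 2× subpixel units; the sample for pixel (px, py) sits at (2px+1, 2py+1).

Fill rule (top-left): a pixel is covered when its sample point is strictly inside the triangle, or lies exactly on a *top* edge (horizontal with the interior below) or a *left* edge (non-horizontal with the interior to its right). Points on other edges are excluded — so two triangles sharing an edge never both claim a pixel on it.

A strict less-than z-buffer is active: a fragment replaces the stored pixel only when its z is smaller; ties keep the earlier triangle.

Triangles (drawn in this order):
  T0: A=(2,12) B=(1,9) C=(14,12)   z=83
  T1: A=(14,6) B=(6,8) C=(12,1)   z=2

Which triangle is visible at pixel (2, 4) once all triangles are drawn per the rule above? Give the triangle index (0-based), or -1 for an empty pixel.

T0:
  2·area = 36
  edge (2, 12)→(1, 9): d=(-1,-3) top-left  bias=+0
  edge (1, 9)→(14, 12): d=(13,3) right/bottom  bias=-1
  edge (14, 12)→(2, 12): d=(-12,0) right/bottom  bias=-1
    (0,4)@(1, 9): e=[0,0,36] → ·  [on edge]
    (1,5)@(3, 11): e=[4,20,12] → #
    (2,5)@(5, 11): e=[10,14,12] → #
    (3,5)@(7, 11): e=[16,8,12] → #
    (4,5)@(9, 11): e=[22,2,12] → #
    (5,5)@(11, 11): e=[28,-4,12] → ·
    (1,6)@(3, 13): e=[2,46,-12] → ·
    (2,6)@(5, 13): e=[8,40,-12] → ·
    (3,6)@(7, 13): e=[14,34,-12] → ·
    (4,6)@(9, 13): e=[20,28,-12] → ·
    (1,7)@(3, 15): e=[0,72,-36] → ·  [on edge]
  covered (4 px):
    · · · · · · · ·
    · · · · · · · ·
    · · · · · · · ·
    · · · · · · · ·
    · · · · · · · ·
    · # # # # · · ·
    · · · · · · · ·
    · · · · · · · ·
T1:
  2·area = 44
  edge (14, 6)→(6, 8): d=(-8,2) right/bottom  bias=-1
  edge (6, 8)→(12, 1): d=(6,-7) top-left  bias=+0
  edge (12, 1)→(14, 6): d=(2,5) right/bottom  bias=-1
    (5,1)@(11, 3): e=[30,5,9] → #
    (6,1)@(13, 3): e=[26,19,-1] → ·
    (4,2)@(9, 5): e=[18,3,23] → #
    (6,2)@(13, 5): e=[10,31,3] → #
    (7,2)@(15, 5): e=[6,45,-7] → ·
    (3,3)@(7, 7): e=[6,1,37] → #
    (5,3)@(11, 7): e=[-2,29,17] → ·
    (6,3)@(13, 7): e=[-6,43,7] → ·
    (3,4)@(7, 9): e=[-10,13,41] → ·
    (4,4)@(9, 9): e=[-14,27,31] → ·
  covered (6 px):
    · · · · · · · ·
    · · · · · # · ·
    · · · · # # # ·
    · · · # # · · ·
    · · · · · · · ·
    · · · · · · · ·
    · · · · · · · ·
    · · · · · · · ·

Z-buffer (winner per pixel, '.' = empty):
  . . . . . . . .
  . . . . . 1 . .
  . . . . 1 1 1 .
  . . . 1 1 . . .
  . . . . . . . .
  . 0 0 0 0 . . .
  . . . . . . . .
  . . . . . . . .

Result: -1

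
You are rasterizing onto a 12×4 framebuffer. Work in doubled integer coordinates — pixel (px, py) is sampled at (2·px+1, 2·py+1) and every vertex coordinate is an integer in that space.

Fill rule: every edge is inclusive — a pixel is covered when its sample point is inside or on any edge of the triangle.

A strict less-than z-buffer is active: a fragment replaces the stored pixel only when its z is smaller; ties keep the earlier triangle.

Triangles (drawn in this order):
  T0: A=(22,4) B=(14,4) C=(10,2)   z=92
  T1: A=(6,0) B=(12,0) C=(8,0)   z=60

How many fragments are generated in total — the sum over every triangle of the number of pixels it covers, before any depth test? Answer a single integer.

T0:
  2·area = 16
  edge (22, 4)→(14, 4): d=(-8,0) inclusive
  edge (14, 4)→(10, 2): d=(-4,-2) inclusive
  edge (10, 2)→(22, 4): d=(12,2) inclusive
    (6,1)@(13, 3): e=[8,2,6] → █
    (7,1)@(15, 3): e=[8,6,2] → █
    (8,1)@(17, 3): e=[8,10,-2] → ·
    (6,2)@(13, 5): e=[-8,-6,30] → ·
    (7,2)@(15, 5): e=[-8,-2,26] → ·
  covered (2 px):
    · · · · · · · · · · · ·
    · · · · · · █ █ · · · ·
    · · · · · · · · · · · ·
    · · · · · · · · · · · ·
T1:
  degenerate (2·area = 0) — covers nothing

Result: 2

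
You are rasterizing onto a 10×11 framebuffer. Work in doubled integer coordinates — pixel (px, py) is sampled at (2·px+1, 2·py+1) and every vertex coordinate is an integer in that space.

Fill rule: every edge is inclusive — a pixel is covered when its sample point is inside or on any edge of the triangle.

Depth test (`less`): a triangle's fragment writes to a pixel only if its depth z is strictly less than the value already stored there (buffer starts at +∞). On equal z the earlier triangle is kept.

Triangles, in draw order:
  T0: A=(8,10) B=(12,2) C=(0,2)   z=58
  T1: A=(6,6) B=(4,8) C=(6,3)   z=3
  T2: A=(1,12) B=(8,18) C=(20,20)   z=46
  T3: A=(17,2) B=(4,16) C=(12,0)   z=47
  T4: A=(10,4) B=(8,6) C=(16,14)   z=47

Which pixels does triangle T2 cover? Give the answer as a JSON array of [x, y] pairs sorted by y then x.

T0:
  2·area = 96  (B↔C swapped to make it positive)
  edge (8, 10)→(0, 2): d=(-8,-8) inclusive
  edge (0, 2)→(12, 2): d=(12,0) inclusive
  edge (12, 2)→(8, 10): d=(-4,8) inclusive
    (0,1)@(1, 3): e=[0,12,84] → X  [on edge]
    (1,1)@(3, 3): e=[16,12,68] → X
    (2,1)@(5, 3): e=[32,12,52] → X
    (3,1)@(7, 3): e=[48,12,36] → X
    (4,1)@(9, 3): e=[64,12,20] → X
    (5,1)@(11, 3): e=[80,12,4] → X
    (6,1)@(13, 3): e=[96,12,-12] → .
    (0,2)@(1, 5): e=[-16,36,76] → .
    (1,2)@(3, 5): e=[0,36,60] → X  [on edge]
    (5,2)@(11, 5): e=[64,36,-4] → .
    (1,3)@(3, 7): e=[-16,60,52] → .
    (2,3)@(5, 7): e=[0,60,36] → X  [on edge]
    (3,4)@(7, 9): e=[0,84,12] → X  [on edge]
    (4,5)@(9, 11): e=[0,108,-12] → .  [on edge]
    (5,6)@(11, 13): e=[0,132,-36] → .  [on edge]
    (6,7)@(13, 15): e=[0,156,-60] → .  [on edge]
    (7,8)@(15, 17): e=[0,180,-84] → .  [on edge]
    (8,9)@(17, 19): e=[0,204,-108] → .  [on edge]
    (9,10)@(19, 21): e=[0,228,-132] → .  [on edge]
  covered (14 px):
    . . . . . . . . . .
    X X X X X X . . . .
    . X X X X . . . . .
    . . X X X . . . . .
    . . . X . . . . . .
    . . . . . . . . . .
    . . . . . . . . . .
    . . . . . . . . . .
    . . . . . . . . . .
    . . . . . . . . . .
    . . . . . . . . . .
T1:
  2·area = 6
  edge (6, 6)→(4, 8): d=(-2,2) inclusive
  edge (4, 8)→(6, 3): d=(2,-5) inclusive
  edge (6, 3)→(6, 6): d=(0,3) inclusive
    (5,0)@(11, 1): e=[0,21,-15] → .  [on edge]
    (4,1)@(9, 3): e=[0,15,-9] → .  [on edge]
    (3,2)@(7, 5): e=[0,9,-3] → .  [on edge]
    (2,3)@(5, 7): e=[0,3,3] → X  [on edge]
    (3,3)@(7, 7): e=[-4,13,-3] → .
    (1,4)@(3, 9): e=[0,-3,9] → .  [on edge]
    (2,4)@(5, 9): e=[-4,7,3] → .
    (0,5)@(1, 11): e=[0,-9,15] → .  [on edge]
  covered (1 px):
    . . . . . . . . . .
    . . . . . . . . . .
    . . . . . . . . . .
    . . X . . . . . . .
    . . . . . . . . . .
    . . . . . . . . . .
    . . . . . . . . . .
    . . . . . . . . . .
    . . . . . . . . . .
    . . . . . . . . . .
    . . . . . . . . . .
T2:
  2·area = 58  (B↔C swapped to make it positive)
  edge (1, 12)→(20, 20): d=(19,8) inclusive
  edge (20, 20)→(8, 18): d=(-12,-2) inclusive
  edge (8, 18)→(1, 12): d=(-7,-6) inclusive
    (1,6)@(3, 13): e=[3,50,5] → X
    (2,6)@(5, 13): e=[-13,54,17] → .
    (1,7)@(3, 15): e=[41,26,-9] → .
    (2,7)@(5, 15): e=[25,30,3] → X
    (3,7)@(7, 15): e=[9,34,15] → X
    (4,7)@(9, 15): e=[-7,38,27] → .
    (2,8)@(5, 17): e=[63,6,-11] → .
    (3,8)@(7, 17): e=[47,10,1] → X
    (4,8)@(9, 17): e=[31,14,13] → X
    (5,8)@(11, 17): e=[15,18,25] → X
    (6,8)@(13, 17): e=[-1,22,37] → .
    (3,9)@(7, 19): e=[85,-14,-13] → .
  covered (8 px):
    . . . . . . . . . .
    . . . . . . . . . .
    . . . . . . . . . .
    . . . . . . . . . .
    . . . . . . . . . .
    . . . . . . . . . .
    . X . . . . . . . .
    . . X X . . . . . .
    . . . X X X . . . .
    . . . . . . . X X .
    . . . . . . . . . .
T3:
  2·area = 96
  edge (17, 2)→(4, 16): d=(-13,14) inclusive
  edge (4, 16)→(12, 0): d=(8,-16) inclusive
  edge (12, 0)→(17, 2): d=(5,2) inclusive
    (6,0)@(13, 1): e=[69,24,3] → X
    (7,0)@(15, 1): e=[41,56,-1] → .
    (5,1)@(11, 3): e=[71,8,17] → X
    (7,1)@(15, 3): e=[15,72,9] → X
    (8,1)@(17, 3): e=[-13,104,5] → .
    (5,2)@(11, 5): e=[45,24,27] → X
    (7,2)@(15, 5): e=[-11,88,19] → .
    (4,3)@(9, 7): e=[47,8,41] → X
    (6,3)@(13, 7): e=[-9,72,33] → .
    (4,4)@(9, 9): e=[21,24,51] → X
    (5,4)@(11, 9): e=[-7,56,47] → .
    (3,5)@(7, 11): e=[23,8,65] → X
  covered (10 px):
    . . . . . . X . . .
    . . . . . X X X . .
    . . . . . X X . . .
    . . . . X X . . . .
    . . . . X . . . . .
    . . . X . . . . . .
    . . . . . . . . . .
    . . . . . . . . . .
    . . . . . . . . . .
    . . . . . . . . . .
    . . . . . . . . . .
T4:
  2·area = 32  (B↔C swapped to make it positive)
  edge (10, 4)→(16, 14): d=(6,10) inclusive
  edge (16, 14)→(8, 6): d=(-8,-8) inclusive
  edge (8, 6)→(10, 4): d=(2,-2) inclusive
    (1,0)@(3, 1): e=[52,0,-20] → .  [on edge]
    (6,0)@(13, 1): e=[-48,80,0] → .  [on edge]
    (2,1)@(5, 3): e=[44,0,-12] → .  [on edge]
    (5,1)@(11, 3): e=[-16,48,0] → .  [on edge]
    (3,2)@(7, 5): e=[36,0,-4] → .  [on edge]
    (4,2)@(9, 5): e=[16,16,0] → X  [on edge]
    (5,2)@(11, 5): e=[-4,32,4] → .
    (3,3)@(7, 7): e=[48,-16,0] → .  [on edge]
    (4,3)@(9, 7): e=[28,0,4] → X  [on edge]
    (5,3)@(11, 7): e=[8,16,8] → X
    (6,3)@(13, 7): e=[-12,32,12] → .
    (2,4)@(5, 9): e=[80,-48,0] → .  [on edge]
    (5,4)@(11, 9): e=[20,0,12] → X  [on edge]
    (6,4)@(13, 9): e=[0,16,16] → X  [on edge]
    (1,5)@(3, 11): e=[112,-80,0] → .  [on edge]
    (6,5)@(13, 11): e=[12,0,20] → X  [on edge]
    (0,6)@(1, 13): e=[144,-112,0] → .  [on edge]
    (7,6)@(15, 13): e=[4,0,28] → X  [on edge]
    (8,7)@(17, 15): e=[-4,0,36] → .  [on edge]
    (9,8)@(19, 17): e=[-12,0,44] → .  [on edge]
    (9,9)@(19, 19): e=[0,-16,48] → .  [on edge]
  covered (7 px):
    . . . . . . . . . .
    . . . . . . . . . .
    . . . . X . . . . .
    . . . . X X . . . .
    . . . . . X X . . .
    . . . . . . X . . .
    . . . . . . . X . .
    . . . . . . . . . .
    . . . . . . . . . .
    . . . . . . . . . .
    . . . . . . . . . .

Answer: [[1,6],[2,7],[3,7],[3,8],[4,8],[5,8],[7,9],[8,9]]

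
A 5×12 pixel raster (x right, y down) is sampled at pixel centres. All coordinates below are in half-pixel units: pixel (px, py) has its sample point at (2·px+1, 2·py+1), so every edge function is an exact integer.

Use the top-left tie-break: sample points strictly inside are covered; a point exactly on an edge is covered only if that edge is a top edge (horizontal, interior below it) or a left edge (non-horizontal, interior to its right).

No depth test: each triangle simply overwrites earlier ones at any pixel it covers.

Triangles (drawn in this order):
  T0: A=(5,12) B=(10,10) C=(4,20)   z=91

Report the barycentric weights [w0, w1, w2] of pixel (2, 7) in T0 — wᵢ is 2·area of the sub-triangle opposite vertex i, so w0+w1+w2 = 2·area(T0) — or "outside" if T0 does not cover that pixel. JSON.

T0:
  2·area = 38
  edge (5, 12)→(10, 10): d=(5,-2) top-left  bias=+0
  edge (10, 10)→(4, 20): d=(-6,10) right/bottom  bias=-1
  edge (4, 20)→(5, 12): d=(1,-8) top-left  bias=+0
    (4,5)@(9, 11): e=[3,4,31] → #
    (2,6)@(5, 13): e=[5,32,1] → #
    (3,6)@(7, 13): e=[9,12,17] → #
    (4,6)@(9, 13): e=[13,-8,33] → ·
    (2,7)@(5, 15): e=[15,20,3] → #
    (3,7)@(7, 15): e=[19,0,19] → ·  [on edge]
    (2,8)@(5, 17): e=[25,8,5] → #
    (3,8)@(7, 17): e=[29,-12,21] → ·
    (2,9)@(5, 19): e=[35,-4,7] → ·
  covered (5 px):
    · · · · ·
    · · · · ·
    · · · · ·
    · · · · ·
    · · · · ·
    · · · · #
    · · # # ·
    · · # · ·
    · · # · ·
    · · · · ·
    · · · · ·
    · · · · ·

Result: [20,3,15]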